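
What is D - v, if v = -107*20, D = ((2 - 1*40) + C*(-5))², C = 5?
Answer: 6109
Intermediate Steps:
D = 3969 (D = ((2 - 1*40) + 5*(-5))² = ((2 - 40) - 25)² = (-38 - 25)² = (-63)² = 3969)
v = -2140
D - v = 3969 - 1*(-2140) = 3969 + 2140 = 6109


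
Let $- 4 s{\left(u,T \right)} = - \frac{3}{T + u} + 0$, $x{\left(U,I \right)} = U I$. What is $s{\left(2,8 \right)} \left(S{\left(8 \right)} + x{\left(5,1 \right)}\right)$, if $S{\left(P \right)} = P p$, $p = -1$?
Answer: $- \frac{9}{40} \approx -0.225$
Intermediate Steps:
$x{\left(U,I \right)} = I U$
$S{\left(P \right)} = - P$ ($S{\left(P \right)} = P \left(-1\right) = - P$)
$s{\left(u,T \right)} = \frac{3}{4 \left(T + u\right)}$ ($s{\left(u,T \right)} = - \frac{- \frac{3}{T + u} + 0}{4} = - \frac{\left(-3\right) \frac{1}{T + u}}{4} = \frac{3}{4 \left(T + u\right)}$)
$s{\left(2,8 \right)} \left(S{\left(8 \right)} + x{\left(5,1 \right)}\right) = \frac{3}{4 \left(8 + 2\right)} \left(\left(-1\right) 8 + 1 \cdot 5\right) = \frac{3}{4 \cdot 10} \left(-8 + 5\right) = \frac{3}{4} \cdot \frac{1}{10} \left(-3\right) = \frac{3}{40} \left(-3\right) = - \frac{9}{40}$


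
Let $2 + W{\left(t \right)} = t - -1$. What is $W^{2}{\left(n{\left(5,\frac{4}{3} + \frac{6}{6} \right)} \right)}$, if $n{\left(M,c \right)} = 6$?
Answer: $25$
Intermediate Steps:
$W{\left(t \right)} = -1 + t$ ($W{\left(t \right)} = -2 + \left(t - -1\right) = -2 + \left(t + 1\right) = -2 + \left(1 + t\right) = -1 + t$)
$W^{2}{\left(n{\left(5,\frac{4}{3} + \frac{6}{6} \right)} \right)} = \left(-1 + 6\right)^{2} = 5^{2} = 25$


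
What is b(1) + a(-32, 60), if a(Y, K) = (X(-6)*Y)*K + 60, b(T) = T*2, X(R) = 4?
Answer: -7618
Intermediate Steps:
b(T) = 2*T
a(Y, K) = 60 + 4*K*Y (a(Y, K) = (4*Y)*K + 60 = 4*K*Y + 60 = 60 + 4*K*Y)
b(1) + a(-32, 60) = 2*1 + (60 + 4*60*(-32)) = 2 + (60 - 7680) = 2 - 7620 = -7618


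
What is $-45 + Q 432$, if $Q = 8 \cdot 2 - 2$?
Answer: $6003$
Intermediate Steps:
$Q = 14$ ($Q = 16 - 2 = 14$)
$-45 + Q 432 = -45 + 14 \cdot 432 = -45 + 6048 = 6003$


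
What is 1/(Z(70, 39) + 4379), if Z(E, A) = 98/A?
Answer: 39/170879 ≈ 0.00022823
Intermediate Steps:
1/(Z(70, 39) + 4379) = 1/(98/39 + 4379) = 1/(170879/39) = 39/170879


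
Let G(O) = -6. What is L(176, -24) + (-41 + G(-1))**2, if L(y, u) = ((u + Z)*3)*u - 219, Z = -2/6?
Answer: 3742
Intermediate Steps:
Z = -1/3 (Z = -2*1/6 = -1/3 ≈ -0.33333)
L(y, u) = -219 + u*(-1 + 3*u) (L(y, u) = ((u - 1/3)*3)*u - 219 = ((-1/3 + u)*3)*u - 219 = (-1 + 3*u)*u - 219 = u*(-1 + 3*u) - 219 = -219 + u*(-1 + 3*u))
L(176, -24) + (-41 + G(-1))**2 = (-219 - 1*(-24) + 3*(-24)**2) + (-41 - 6)**2 = (-219 + 24 + 3*576) + (-47)**2 = (-219 + 24 + 1728) + 2209 = 1533 + 2209 = 3742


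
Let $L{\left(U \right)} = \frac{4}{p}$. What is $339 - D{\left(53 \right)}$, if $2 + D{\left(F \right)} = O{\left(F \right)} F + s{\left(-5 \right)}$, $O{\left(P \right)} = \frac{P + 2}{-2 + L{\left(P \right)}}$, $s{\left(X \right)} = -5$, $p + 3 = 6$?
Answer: $\frac{9437}{2} \approx 4718.5$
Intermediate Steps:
$p = 3$ ($p = -3 + 6 = 3$)
$L{\left(U \right)} = \frac{4}{3}$
$O{\left(P \right)} = -3 - \frac{3 P}{2}$ ($O{\left(P \right)} = \frac{P + 2}{-2 + \frac{4}{3}} = \frac{2 + P}{- \frac{2}{3}} = \left(2 + P\right) \left(- \frac{3}{2}\right) = -3 - \frac{3 P}{2}$)
$D{\left(F \right)} = -7 + F \left(-3 - \frac{3 F}{2}\right)$ ($D{\left(F \right)} = -2 + \left(\left(-3 - \frac{3 F}{2}\right) F - 5\right) = -2 + \left(F \left(-3 - \frac{3 F}{2}\right) - 5\right) = -2 + \left(-5 + F \left(-3 - \frac{3 F}{2}\right)\right) = -7 + F \left(-3 - \frac{3 F}{2}\right)$)
$339 - D{\left(53 \right)} = 339 - \left(-7 - \frac{159 \left(2 + 53\right)}{2}\right) = 339 - \left(-7 - \frac{159}{2} \cdot 55\right) = 339 - \left(-7 - \frac{8745}{2}\right) = 339 - - \frac{8759}{2} = 339 + \frac{8759}{2} = \frac{9437}{2}$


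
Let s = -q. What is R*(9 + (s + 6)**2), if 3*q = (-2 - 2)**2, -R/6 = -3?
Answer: 170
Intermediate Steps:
R = 18 (R = -6*(-3) = 18)
q = 16/3 (q = (-2 - 2)**2/3 = (1/3)*(-4)**2 = (1/3)*16 = 16/3 ≈ 5.3333)
s = -16/3 (s = -1*16/3 = -16/3 ≈ -5.3333)
R*(9 + (s + 6)**2) = 18*(9 + (-16/3 + 6)**2) = 18*(9 + (2/3)**2) = 18*(9 + 4/9) = 18*(85/9) = 170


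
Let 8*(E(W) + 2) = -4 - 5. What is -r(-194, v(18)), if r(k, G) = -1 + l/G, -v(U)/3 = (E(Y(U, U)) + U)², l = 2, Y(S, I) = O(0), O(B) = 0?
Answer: 42611/42483 ≈ 1.0030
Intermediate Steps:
Y(S, I) = 0
E(W) = -25/8 (E(W) = -2 + (-4 - 5)/8 = -2 + (⅛)*(-9) = -2 - 9/8 = -25/8)
v(U) = -3*(-25/8 + U)²
r(k, G) = -1 + 2/G
-r(-194, v(18)) = -(2 - (-3)*(-25 + 8*18)²/64)/((-3*(-25 + 8*18)²/64)) = -(2 - (-3)*(-25 + 144)²/64)/((-3*(-25 + 144)²/64)) = -(2 - (-3)*119²/64)/((-3/64*119²)) = -(2 - (-3)*14161/64)/((-3/64*14161)) = -(2 - 1*(-42483/64))/(-42483/64) = -(-64)*(2 + 42483/64)/42483 = -(-64)*42611/(42483*64) = -1*(-42611/42483) = 42611/42483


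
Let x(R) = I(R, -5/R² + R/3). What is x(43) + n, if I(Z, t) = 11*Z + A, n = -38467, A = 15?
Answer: -37979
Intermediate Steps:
I(Z, t) = 15 + 11*Z (I(Z, t) = 11*Z + 15 = 15 + 11*Z)
x(R) = 15 + 11*R
x(43) + n = (15 + 11*43) - 38467 = (15 + 473) - 38467 = 488 - 38467 = -37979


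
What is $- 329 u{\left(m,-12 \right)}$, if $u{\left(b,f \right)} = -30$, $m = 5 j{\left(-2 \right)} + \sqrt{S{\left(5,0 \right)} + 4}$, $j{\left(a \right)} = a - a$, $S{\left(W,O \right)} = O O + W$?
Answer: $9870$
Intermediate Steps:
$S{\left(W,O \right)} = W + O^{2}$ ($S{\left(W,O \right)} = O^{2} + W = W + O^{2}$)
$j{\left(a \right)} = 0$
$m = 3$ ($m = 5 \cdot 0 + \sqrt{\left(5 + 0^{2}\right) + 4} = 0 + \sqrt{\left(5 + 0\right) + 4} = 0 + \sqrt{5 + 4} = 0 + \sqrt{9} = 0 + 3 = 3$)
$- 329 u{\left(m,-12 \right)} = \left(-329\right) \left(-30\right) = 9870$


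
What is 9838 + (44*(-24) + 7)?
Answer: 8789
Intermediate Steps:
9838 + (44*(-24) + 7) = 9838 + (-1056 + 7) = 9838 - 1049 = 8789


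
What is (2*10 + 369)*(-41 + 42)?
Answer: 389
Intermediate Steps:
(2*10 + 369)*(-41 + 42) = (20 + 369)*1 = 389*1 = 389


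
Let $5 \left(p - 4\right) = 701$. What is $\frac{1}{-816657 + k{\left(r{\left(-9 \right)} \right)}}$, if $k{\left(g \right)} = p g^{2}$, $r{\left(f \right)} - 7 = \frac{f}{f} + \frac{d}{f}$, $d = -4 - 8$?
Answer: $- \frac{45}{36184301} \approx -1.2436 \cdot 10^{-6}$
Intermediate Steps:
$p = \frac{721}{5}$ ($p = 4 + \frac{1}{5} \cdot 701 = 4 + \frac{701}{5} = \frac{721}{5} \approx 144.2$)
$d = -12$ ($d = -4 - 8 = -12$)
$r{\left(f \right)} = 8 - \frac{12}{f}$ ($r{\left(f \right)} = 7 - \left(\frac{12}{f} - \frac{f}{f}\right) = 7 + \left(1 - \frac{12}{f}\right) = 8 - \frac{12}{f}$)
$k{\left(g \right)} = \frac{721 g^{2}}{5}$
$\frac{1}{-816657 + k{\left(r{\left(-9 \right)} \right)}} = \frac{1}{-816657 + \frac{721 \left(8 - \frac{12}{-9}\right)^{2}}{5}} = \frac{1}{-816657 + \frac{721 \left(8 - - \frac{4}{3}\right)^{2}}{5}} = \frac{1}{-816657 + \frac{721 \left(8 + \frac{4}{3}\right)^{2}}{5}} = \frac{1}{-816657 + \frac{721 \left(\frac{28}{3}\right)^{2}}{5}} = \frac{1}{-816657 + \frac{721}{5} \cdot \frac{784}{9}} = \frac{1}{-816657 + \frac{565264}{45}} = \frac{1}{- \frac{36184301}{45}} = - \frac{45}{36184301}$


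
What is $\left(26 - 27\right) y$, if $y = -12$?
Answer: $12$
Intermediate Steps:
$\left(26 - 27\right) y = \left(26 - 27\right) \left(-12\right) = \left(-1\right) \left(-12\right) = 12$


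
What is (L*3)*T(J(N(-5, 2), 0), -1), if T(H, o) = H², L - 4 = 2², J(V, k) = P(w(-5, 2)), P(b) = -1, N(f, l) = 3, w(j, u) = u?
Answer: 24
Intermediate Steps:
J(V, k) = -1
L = 8 (L = 4 + 2² = 4 + 4 = 8)
(L*3)*T(J(N(-5, 2), 0), -1) = (8*3)*(-1)² = 24*1 = 24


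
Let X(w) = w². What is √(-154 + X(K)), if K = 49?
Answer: √2247 ≈ 47.403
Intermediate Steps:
√(-154 + X(K)) = √(-154 + 49²) = √(-154 + 2401) = √2247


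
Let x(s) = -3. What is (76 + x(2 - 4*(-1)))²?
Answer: 5329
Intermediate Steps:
(76 + x(2 - 4*(-1)))² = (76 - 3)² = 73² = 5329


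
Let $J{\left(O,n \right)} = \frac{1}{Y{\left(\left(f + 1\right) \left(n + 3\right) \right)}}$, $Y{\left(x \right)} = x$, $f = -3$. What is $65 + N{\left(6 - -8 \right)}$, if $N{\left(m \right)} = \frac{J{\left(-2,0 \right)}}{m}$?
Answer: $\frac{5459}{84} \approx 64.988$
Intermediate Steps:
$J{\left(O,n \right)} = \frac{1}{-6 - 2 n}$ ($J{\left(O,n \right)} = \frac{1}{\left(-3 + 1\right) \left(n + 3\right)} = \frac{1}{\left(-2\right) \left(3 + n\right)} = \frac{1}{-6 - 2 n}$)
$N{\left(m \right)} = - \frac{1}{6 m}$ ($N{\left(m \right)} = \frac{\left(-1\right) \frac{1}{6 + 2 \cdot 0}}{m} = \frac{\left(-1\right) \frac{1}{6 + 0}}{m} = \frac{\left(-1\right) \frac{1}{6}}{m} = - \frac{1}{6 m}$)
$65 + N{\left(6 - -8 \right)} = 65 - \frac{1}{6 \left(6 - -8\right)} = 65 - \frac{1}{6 \left(6 + 8\right)} = 65 - \frac{1}{6 \cdot 14} = 65 - \frac{1}{84} = \frac{5459}{84}$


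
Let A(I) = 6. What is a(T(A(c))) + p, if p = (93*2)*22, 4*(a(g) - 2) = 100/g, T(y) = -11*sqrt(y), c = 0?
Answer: 4094 - 25*sqrt(6)/66 ≈ 4093.1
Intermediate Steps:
a(g) = 2 + 25/g (a(g) = 2 + (100/g)/4 = 2 + 25/g)
p = 4092 (p = 186*22 = 4092)
a(T(A(c))) + p = (2 + 25/((-11*sqrt(6)))) + 4092 = (2 + 25*(-sqrt(6)/66)) + 4092 = (2 - 25*sqrt(6)/66) + 4092 = 4094 - 25*sqrt(6)/66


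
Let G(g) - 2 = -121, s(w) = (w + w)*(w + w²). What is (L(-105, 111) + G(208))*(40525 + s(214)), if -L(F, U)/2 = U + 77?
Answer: -9767738475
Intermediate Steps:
s(w) = 2*w*(w + w²) (s(w) = (2*w)*(w + w²) = 2*w*(w + w²))
G(g) = -119 (G(g) = 2 - 121 = -119)
L(F, U) = -154 - 2*U (L(F, U) = -2*(U + 77) = -2*(77 + U) = -154 - 2*U)
(L(-105, 111) + G(208))*(40525 + s(214)) = ((-154 - 2*111) - 119)*(40525 + 2*214²*(1 + 214)) = ((-154 - 222) - 119)*(40525 + 2*45796*215) = (-376 - 119)*(40525 + 19692280) = -495*19732805 = -9767738475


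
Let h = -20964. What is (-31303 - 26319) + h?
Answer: -78586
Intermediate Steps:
(-31303 - 26319) + h = (-31303 - 26319) - 20964 = -57622 - 20964 = -78586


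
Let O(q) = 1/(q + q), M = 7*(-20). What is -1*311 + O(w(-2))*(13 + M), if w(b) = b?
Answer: -1117/4 ≈ -279.25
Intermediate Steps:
M = -140
O(q) = 1/(2*q)
-1*311 + O(w(-2))*(13 + M) = -1*311 + ((½)/(-2))*(13 - 140) = -311 + ((½)*(-½))*(-127) = -311 - ¼*(-127) = -311 + 127/4 = -1117/4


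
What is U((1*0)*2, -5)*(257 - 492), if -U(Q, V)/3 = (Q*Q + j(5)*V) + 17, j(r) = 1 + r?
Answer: -9165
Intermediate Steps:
U(Q, V) = -51 - 18*V - 3*Q**2 (U(Q, V) = -3*((Q*Q + (1 + 5)*V) + 17) = -3*((Q**2 + 6*V) + 17) = -3*(17 + Q**2 + 6*V) = -51 - 18*V - 3*Q**2)
U((1*0)*2, -5)*(257 - 492) = (-51 - 18*(-5) - 3*((1*0)*2)**2)*(257 - 492) = (-51 + 90 - 3*(0*2)**2)*(-235) = (-51 + 90 - 3*0**2)*(-235) = (-51 + 90 - 3*0)*(-235) = (-51 + 90 + 0)*(-235) = 39*(-235) = -9165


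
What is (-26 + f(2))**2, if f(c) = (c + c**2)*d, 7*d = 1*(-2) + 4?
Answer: 28900/49 ≈ 589.80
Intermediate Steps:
d = 2/7 (d = (1*(-2) + 4)/7 = (-2 + 4)/7 = (1/7)*2 = 2/7 ≈ 0.28571)
f(c) = 2*c/7 + 2*c**2/7 (f(c) = (c + c**2)*(2/7) = 2*c/7 + 2*c**2/7)
(-26 + f(2))**2 = (-26 + (2/7)*2*(1 + 2))**2 = (-26 + (2/7)*2*3)**2 = (-26 + 12/7)**2 = (-170/7)**2 = 28900/49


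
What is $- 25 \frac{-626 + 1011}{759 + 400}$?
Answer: $- \frac{9625}{1159} \approx -8.3046$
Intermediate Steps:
$- 25 \frac{-626 + 1011}{759 + 400} = - 25 \cdot \frac{385}{1159} = - 25 \cdot 385 \cdot \frac{1}{1159} = \left(-25\right) \frac{385}{1159} = - \frac{9625}{1159}$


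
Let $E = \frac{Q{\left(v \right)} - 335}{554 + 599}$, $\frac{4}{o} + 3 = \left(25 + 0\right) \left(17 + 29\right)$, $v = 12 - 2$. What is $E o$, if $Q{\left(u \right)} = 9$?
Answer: $- \frac{1304}{1322491} \approx -0.00098602$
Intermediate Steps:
$v = 10$ ($v = 12 - 2 = 10$)
$o = \frac{4}{1147}$ ($o = \frac{4}{-3 + \left(25 + 0\right) \left(17 + 29\right)} = \frac{4}{-3 + 25 \cdot 46} = \frac{4}{-3 + 1150} = \frac{4}{1147} \approx 0.0034874$)
$E = - \frac{326}{1153}$ ($E = \frac{9 - 335}{554 + 599} = - \frac{326}{1153} \approx -0.28274$)
$E o = \left(- \frac{326}{1153}\right) \frac{4}{1147} = - \frac{1304}{1322491}$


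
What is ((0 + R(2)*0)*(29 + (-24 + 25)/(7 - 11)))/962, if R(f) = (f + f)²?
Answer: 0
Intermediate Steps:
R(f) = 4*f² (R(f) = (2*f)² = 4*f²)
((0 + R(2)*0)*(29 + (-24 + 25)/(7 - 11)))/962 = ((0 + (4*2²)*0)*(29 + (-24 + 25)/(7 - 11)))/962 = ((0 + (4*4)*0)*(29 + 1/(-4)))*(1/962) = ((0 + 16*0)*(29 + 1*(-¼)))*(1/962) = ((0 + 0)*(29 - ¼))*(1/962) = (0*(115/4))*(1/962) = 0*(1/962) = 0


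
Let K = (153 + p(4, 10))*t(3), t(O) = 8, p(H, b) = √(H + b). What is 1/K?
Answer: 153/187160 - √14/187160 ≈ 0.00079749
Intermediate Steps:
K = 1224 + 8*√14 (K = (153 + √(4 + 10))*8 = (153 + √14)*8 = 1224 + 8*√14 ≈ 1253.9)
1/K = 1/(1224 + 8*√14)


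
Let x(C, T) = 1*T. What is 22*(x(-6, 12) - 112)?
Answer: -2200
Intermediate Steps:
x(C, T) = T
22*(x(-6, 12) - 112) = 22*(12 - 112) = 22*(-100) = -2200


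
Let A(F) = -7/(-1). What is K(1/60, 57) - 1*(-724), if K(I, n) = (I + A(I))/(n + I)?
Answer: 2477225/3421 ≈ 724.12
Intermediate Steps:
A(F) = 7 (A(F) = -7*(-1) = 7)
K(I, n) = (7 + I)/(I + n) (K(I, n) = (I + 7)/(n + I) = (7 + I)/(I + n))
K(1/60, 57) - 1*(-724) = (7 + 1/60)/(1/60 + 57) - 1*(-724) = (7 + 1/60)/(1/60 + 57) + 724 = (421/60)/(3421/60) + 724 = (60/3421)*(421/60) + 724 = 421/3421 + 724 = 2477225/3421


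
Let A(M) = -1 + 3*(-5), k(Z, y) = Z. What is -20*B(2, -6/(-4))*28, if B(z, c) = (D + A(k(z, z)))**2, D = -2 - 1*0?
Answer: -181440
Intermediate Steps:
D = -2 (D = -2 + 0 = -2)
A(M) = -16 (A(M) = -1 - 15 = -16)
B(z, c) = 324 (B(z, c) = (-2 - 16)**2 = (-18)**2 = 324)
-20*B(2, -6/(-4))*28 = -20*324*28 = -6480*28 = -181440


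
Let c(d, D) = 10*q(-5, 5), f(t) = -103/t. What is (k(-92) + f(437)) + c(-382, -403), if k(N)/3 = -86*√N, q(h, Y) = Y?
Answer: 21747/437 - 516*I*√23 ≈ 49.764 - 2474.6*I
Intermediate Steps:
k(N) = -258*√N (k(N) = 3*(-86*√N) = -258*√N)
c(d, D) = 50 (c(d, D) = 10*5 = 50)
(k(-92) + f(437)) + c(-382, -403) = (-516*I*√23 - 103/437) + 50 = (-103/437 - 516*I*√23) + 50 = 21747/437 - 516*I*√23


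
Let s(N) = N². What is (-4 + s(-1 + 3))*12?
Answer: 0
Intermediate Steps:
(-4 + s(-1 + 3))*12 = (-4 + (-1 + 3)²)*12 = (-4 + 2²)*12 = (-4 + 4)*12 = 0*12 = 0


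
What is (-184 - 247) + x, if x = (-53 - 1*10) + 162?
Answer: -332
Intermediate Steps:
x = 99 (x = (-53 - 10) + 162 = -63 + 162 = 99)
(-184 - 247) + x = (-184 - 247) + 99 = -431 + 99 = -332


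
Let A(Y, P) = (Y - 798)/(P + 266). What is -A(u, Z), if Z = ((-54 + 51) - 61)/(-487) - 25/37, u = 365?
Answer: 7802227/4783247 ≈ 1.6312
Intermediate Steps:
Z = -9807/18019 (Z = (-3 - 61)*(-1/487) - 25*1/37 = -64*(-1/487) - 25/37 = 64/487 - 25/37 = -9807/18019 ≈ -0.54426)
A(Y, P) = (-798 + Y)/(266 + P)
-A(u, Z) = -(-798 + 365)/(266 - 9807/18019) = -(-433)/4783247/18019 = -18019*(-433)/4783247 = -1*(-7802227/4783247) = 7802227/4783247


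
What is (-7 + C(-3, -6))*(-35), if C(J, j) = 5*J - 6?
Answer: 980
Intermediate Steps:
C(J, j) = -6 + 5*J
(-7 + C(-3, -6))*(-35) = (-7 + (-6 + 5*(-3)))*(-35) = (-7 + (-6 - 15))*(-35) = (-7 - 21)*(-35) = -28*(-35) = 980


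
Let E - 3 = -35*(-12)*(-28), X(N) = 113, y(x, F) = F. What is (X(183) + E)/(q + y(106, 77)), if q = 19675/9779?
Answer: -56933338/386329 ≈ -147.37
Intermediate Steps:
q = 19675/9779 (q = 19675*(1/9779) = 19675/9779 ≈ 2.0120)
E = -11757 (E = 3 - 35*(-12)*(-28) = 3 + 420*(-28) = 3 - 11760 = -11757)
(X(183) + E)/(q + y(106, 77)) = (113 - 11757)/(19675/9779 + 77) = -11644/772658/9779 = -11644*9779/772658 = -56933338/386329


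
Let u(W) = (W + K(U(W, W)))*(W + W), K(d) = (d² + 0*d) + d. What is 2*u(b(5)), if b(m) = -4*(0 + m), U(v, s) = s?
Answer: -28800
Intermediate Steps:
K(d) = d + d² (K(d) = (d² + 0) + d = d² + d = d + d²)
b(m) = -4*m
u(W) = 2*W*(W + W*(1 + W)) (u(W) = (W + W*(1 + W))*(W + W) = (W + W*(1 + W))*(2*W) = 2*W*(W + W*(1 + W)))
2*u(b(5)) = 2*(2*(-4*5)²*(2 - 4*5)) = 2*(2*(-20)²*(2 - 20)) = 2*(2*400*(-18)) = 2*(-14400) = -28800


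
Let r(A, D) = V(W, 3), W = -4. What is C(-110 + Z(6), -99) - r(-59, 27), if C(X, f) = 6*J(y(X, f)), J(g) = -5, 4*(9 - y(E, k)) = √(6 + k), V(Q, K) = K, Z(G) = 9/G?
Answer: -33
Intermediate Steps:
r(A, D) = 3
y(E, k) = 9 - √(6 + k)/4
C(X, f) = -30 (C(X, f) = 6*(-5) = -30)
C(-110 + Z(6), -99) - r(-59, 27) = -30 - 1*3 = -30 - 3 = -33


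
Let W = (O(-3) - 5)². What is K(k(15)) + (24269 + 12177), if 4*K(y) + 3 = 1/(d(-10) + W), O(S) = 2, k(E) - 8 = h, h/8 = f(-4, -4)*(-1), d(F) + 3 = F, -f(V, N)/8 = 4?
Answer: 583123/16 ≈ 36445.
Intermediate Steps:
f(V, N) = -32 (f(V, N) = -8*4 = -32)
d(F) = -3 + F
h = 256 (h = 8*(-32*(-1)) = 8*32 = 256)
k(E) = 264 (k(E) = 8 + 256 = 264)
W = 9 (W = (2 - 5)² = (-3)² = 9)
K(y) = -13/16 (K(y) = -¾ + 1/(4*((-3 - 10) + 9)) = -¾ + 1/(4*(-13 + 9)) = -¾ + (¼)/(-4) = -¾ + (¼)*(-¼) = -¾ - 1/16 = -13/16)
K(k(15)) + (24269 + 12177) = -13/16 + (24269 + 12177) = -13/16 + 36446 = 583123/16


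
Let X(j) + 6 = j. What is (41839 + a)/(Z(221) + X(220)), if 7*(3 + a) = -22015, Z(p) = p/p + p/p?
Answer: 1433/8 ≈ 179.13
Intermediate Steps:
X(j) = -6 + j
Z(p) = 2 (Z(p) = 1 + 1 = 2)
a = -3148 (a = -3 + (⅐)*(-22015) = -3 - 3145 = -3148)
(41839 + a)/(Z(221) + X(220)) = (41839 - 3148)/(2 + (-6 + 220)) = 38691/(2 + 214) = 38691/216 = 38691*(1/216) = 1433/8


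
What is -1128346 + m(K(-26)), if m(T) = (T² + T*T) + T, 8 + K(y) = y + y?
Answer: -1121206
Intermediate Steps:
K(y) = -8 + 2*y (K(y) = -8 + (y + y) = -8 + 2*y)
m(T) = T + 2*T² (m(T) = (T² + T²) + T = 2*T² + T = T + 2*T²)
-1128346 + m(K(-26)) = -1128346 + (-8 + 2*(-26))*(1 + 2*(-8 + 2*(-26))) = -1128346 + (-8 - 52)*(1 + 2*(-8 - 52)) = -1128346 - 60*(1 + 2*(-60)) = -1128346 - 60*(1 - 120) = -1128346 - 60*(-119) = -1128346 + 7140 = -1121206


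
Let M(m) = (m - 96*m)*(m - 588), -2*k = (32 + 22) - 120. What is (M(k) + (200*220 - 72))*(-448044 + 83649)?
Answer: -650027113935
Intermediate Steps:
k = 33 (k = -((32 + 22) - 120)/2 = -(54 - 120)/2 = -½*(-66) = 33)
M(m) = -95*m*(-588 + m) (M(m) = (-95*m)*(-588 + m) = -95*m*(-588 + m))
(M(k) + (200*220 - 72))*(-448044 + 83649) = (95*33*(588 - 1*33) + (200*220 - 72))*(-448044 + 83649) = (95*33*(588 - 33) + (44000 - 72))*(-364395) = (95*33*555 + 43928)*(-364395) = (1739925 + 43928)*(-364395) = 1783853*(-364395) = -650027113935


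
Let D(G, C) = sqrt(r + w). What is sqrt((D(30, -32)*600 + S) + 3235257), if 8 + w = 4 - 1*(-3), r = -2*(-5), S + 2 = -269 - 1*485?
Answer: 3*sqrt(359589) ≈ 1799.0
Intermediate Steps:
S = -756 (S = -2 + (-269 - 1*485) = -2 + (-269 - 485) = -2 - 754 = -756)
r = 10
w = -1 (w = -8 + (4 - 1*(-3)) = -8 + (4 + 3) = -8 + 7 = -1)
D(G, C) = 3 (D(G, C) = sqrt(10 - 1) = sqrt(9) = 3)
sqrt((D(30, -32)*600 + S) + 3235257) = sqrt((3*600 - 756) + 3235257) = sqrt((1800 - 756) + 3235257) = sqrt(1044 + 3235257) = sqrt(3236301) = 3*sqrt(359589)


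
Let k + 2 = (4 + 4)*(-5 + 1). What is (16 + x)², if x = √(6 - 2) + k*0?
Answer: 324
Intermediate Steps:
k = -34 (k = -2 + (4 + 4)*(-5 + 1) = -2 + 8*(-4) = -2 - 32 = -34)
x = 2 (x = √(6 - 2) - 34*0 = √4 + 0 = 2 + 0 = 2)
(16 + x)² = (16 + 2)² = 18² = 324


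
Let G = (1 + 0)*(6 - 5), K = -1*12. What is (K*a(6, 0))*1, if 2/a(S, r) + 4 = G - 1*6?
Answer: 8/3 ≈ 2.6667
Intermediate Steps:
K = -12
G = 1 (G = 1*1 = 1)
a(S, r) = -2/9 (a(S, r) = 2/(-4 + (1 - 1*6)) = 2/(-4 + (1 - 6)) = 2/(-4 - 5) = 2/(-9) = 2*(-⅑) = -2/9)
(K*a(6, 0))*1 = -12*(-2/9)*1 = (8/3)*1 = 8/3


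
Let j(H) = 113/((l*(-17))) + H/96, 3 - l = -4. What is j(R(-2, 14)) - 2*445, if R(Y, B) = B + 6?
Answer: -2543957/2856 ≈ -890.74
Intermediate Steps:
l = 7 (l = 3 - 1*(-4) = 3 + 4 = 7)
R(Y, B) = 6 + B
j(H) = -113/119 + H/96 (j(H) = 113/((7*(-17))) + H/96 = 113/(-119) + H*(1/96) = 113*(-1/119) + H/96 = -113/119 + H/96)
j(R(-2, 14)) - 2*445 = (-113/119 + (6 + 14)/96) - 2*445 = (-113/119 + (1/96)*20) - 1*890 = (-113/119 + 5/24) - 890 = -2117/2856 - 890 = -2543957/2856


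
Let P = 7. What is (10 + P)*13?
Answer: 221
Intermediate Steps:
(10 + P)*13 = (10 + 7)*13 = 17*13 = 221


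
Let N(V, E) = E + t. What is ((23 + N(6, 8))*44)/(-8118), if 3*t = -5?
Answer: -176/1107 ≈ -0.15899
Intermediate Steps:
t = -5/3 (t = (⅓)*(-5) = -5/3 ≈ -1.6667)
N(V, E) = -5/3 + E (N(V, E) = E - 5/3 = -5/3 + E)
((23 + N(6, 8))*44)/(-8118) = ((23 + (-5/3 + 8))*44)/(-8118) = ((23 + 19/3)*44)*(-1/8118) = ((88/3)*44)*(-1/8118) = (3872/3)*(-1/8118) = -176/1107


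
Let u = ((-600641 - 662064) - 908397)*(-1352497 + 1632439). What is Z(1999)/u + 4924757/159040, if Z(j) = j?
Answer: 748295447803802657/24165437610699840 ≈ 30.966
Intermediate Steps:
u = -607782636084 (u = (-1262705 - 908397)*279942 = -2171102*279942 = -607782636084)
Z(1999)/u + 4924757/159040 = 1999/(-607782636084) + 4924757/159040 = 1999*(-1/607782636084) + 4924757*(1/159040) = -1999/607782636084 + 4924757/159040 = 748295447803802657/24165437610699840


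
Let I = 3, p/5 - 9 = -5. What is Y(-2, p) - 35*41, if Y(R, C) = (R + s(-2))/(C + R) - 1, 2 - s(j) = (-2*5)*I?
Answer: -4303/3 ≈ -1434.3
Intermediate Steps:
p = 20 (p = 45 + 5*(-5) = 45 - 25 = 20)
s(j) = 32 (s(j) = 2 - (-2*5)*3 = 2 - (-10)*3 = 2 - 1*(-30) = 2 + 30 = 32)
Y(R, C) = -1 + (32 + R)/(C + R) (Y(R, C) = (R + 32)/(C + R) - 1 = (32 + R)/(C + R) - 1 = -1 + (32 + R)/(C + R))
Y(-2, p) - 35*41 = (32 - 1*20)/(20 - 2) - 35*41 = (32 - 20)/18 - 1435 = (1/18)*12 - 1435 = ⅔ - 1435 = -4303/3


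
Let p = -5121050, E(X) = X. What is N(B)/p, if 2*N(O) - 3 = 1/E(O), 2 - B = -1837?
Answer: -2759/9417610950 ≈ -2.9296e-7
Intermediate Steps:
B = 1839 (B = 2 - 1*(-1837) = 2 + 1837 = 1839)
N(O) = 3/2 + 1/(2*O)
N(B)/p = ((½)*(1 + 3*1839)/1839)/(-5121050) = ((½)*(1/1839)*(1 + 5517))*(-1/5121050) = ((½)*(1/1839)*5518)*(-1/5121050) = (2759/1839)*(-1/5121050) = -2759/9417610950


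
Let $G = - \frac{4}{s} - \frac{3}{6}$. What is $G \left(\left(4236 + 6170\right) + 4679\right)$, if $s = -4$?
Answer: $\frac{15085}{2} \approx 7542.5$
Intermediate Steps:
$G = \frac{1}{2}$ ($G = - \frac{4}{-4} - \frac{3}{6} = \left(-4\right) \left(- \frac{1}{4}\right) - \frac{1}{2} = 1 - \frac{1}{2} = \frac{1}{2} \approx 0.5$)
$G \left(\left(4236 + 6170\right) + 4679\right) = \frac{\left(4236 + 6170\right) + 4679}{2} = \frac{10406 + 4679}{2} = \frac{1}{2} \cdot 15085 = \frac{15085}{2}$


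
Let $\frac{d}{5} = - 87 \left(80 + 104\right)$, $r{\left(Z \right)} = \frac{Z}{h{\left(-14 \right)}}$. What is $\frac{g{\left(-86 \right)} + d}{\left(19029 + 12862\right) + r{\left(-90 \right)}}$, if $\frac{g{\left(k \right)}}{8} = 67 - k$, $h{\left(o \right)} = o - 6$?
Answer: $- \frac{157632}{63791} \approx -2.4711$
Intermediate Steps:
$h{\left(o \right)} = -6 + o$ ($h{\left(o \right)} = o - 6 = -6 + o$)
$r{\left(Z \right)} = - \frac{Z}{20}$ ($r{\left(Z \right)} = \frac{Z}{-6 - 14} = \frac{Z}{-20} = Z \left(- \frac{1}{20}\right) = - \frac{Z}{20}$)
$g{\left(k \right)} = 536 - 8 k$ ($g{\left(k \right)} = 8 \left(67 - k\right) = 536 - 8 k$)
$d = -80040$ ($d = 5 \left(- 87 \left(80 + 104\right)\right) = 5 \left(\left(-87\right) 184\right) = 5 \left(-16008\right) = -80040$)
$\frac{g{\left(-86 \right)} + d}{\left(19029 + 12862\right) + r{\left(-90 \right)}} = \frac{\left(536 - -688\right) - 80040}{\left(19029 + 12862\right) - - \frac{9}{2}} = \frac{\left(536 + 688\right) - 80040}{31891 + \frac{9}{2}} = \frac{1224 - 80040}{\frac{63791}{2}} = \left(-78816\right) \frac{2}{63791} = - \frac{157632}{63791}$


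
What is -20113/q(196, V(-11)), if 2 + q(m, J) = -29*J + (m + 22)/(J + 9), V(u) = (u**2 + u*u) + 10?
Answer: 5249493/1907692 ≈ 2.7518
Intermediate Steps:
V(u) = 10 + 2*u**2 (V(u) = (u**2 + u**2) + 10 = 2*u**2 + 10 = 10 + 2*u**2)
q(m, J) = -2 - 29*J + (22 + m)/(9 + J) (q(m, J) = -2 + (-29*J + (m + 22)/(J + 9)) = -2 + (-29*J + (22 + m)/(9 + J)) = -2 - 29*J + (22 + m)/(9 + J))
-20113/q(196, V(-11)) = -20113*(9 + (10 + 2*(-11)**2))/(4 + 196 - 263*(10 + 2*(-11)**2) - 29*(10 + 2*(-11)**2)**2) = -20113*(9 + (10 + 2*121))/(4 + 196 - 263*(10 + 2*121) - 29*(10 + 2*121)**2) = -20113*(9 + (10 + 242))/(4 + 196 - 263*(10 + 242) - 29*(10 + 242)**2) = -20113*(9 + 252)/(4 + 196 - 263*252 - 29*252**2) = -20113*261/(4 + 196 - 66276 - 29*63504) = -20113*261/(4 + 196 - 66276 - 1841616) = -20113/((1/261)*(-1907692)) = -20113/(-1907692/261) = -20113*(-261/1907692) = 5249493/1907692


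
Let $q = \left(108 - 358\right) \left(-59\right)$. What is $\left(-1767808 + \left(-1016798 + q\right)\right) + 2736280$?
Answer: $-33576$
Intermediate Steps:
$q = 14750$ ($q = \left(-250\right) \left(-59\right) = 14750$)
$\left(-1767808 + \left(-1016798 + q\right)\right) + 2736280 = \left(-1767808 + \left(-1016798 + 14750\right)\right) + 2736280 = \left(-1767808 - 1002048\right) + 2736280 = -2769856 + 2736280 = -33576$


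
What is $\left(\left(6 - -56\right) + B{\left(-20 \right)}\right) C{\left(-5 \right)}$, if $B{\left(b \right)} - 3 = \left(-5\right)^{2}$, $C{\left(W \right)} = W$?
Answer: $-450$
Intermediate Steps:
$B{\left(b \right)} = 28$ ($B{\left(b \right)} = 3 + \left(-5\right)^{2} = 3 + 25 = 28$)
$\left(\left(6 - -56\right) + B{\left(-20 \right)}\right) C{\left(-5 \right)} = \left(\left(6 - -56\right) + 28\right) \left(-5\right) = \left(\left(6 + 56\right) + 28\right) \left(-5\right) = \left(62 + 28\right) \left(-5\right) = 90 \left(-5\right) = -450$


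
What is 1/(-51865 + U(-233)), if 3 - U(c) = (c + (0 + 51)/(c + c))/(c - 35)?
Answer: -124888/6477050085 ≈ -1.9282e-5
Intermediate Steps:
U(c) = 3 - (c + 51/(2*c))/(-35 + c) (U(c) = 3 - (c + (0 + 51)/(c + c))/(c - 35) = 3 - (c + 51/((2*c)))/(-35 + c) = 3 - (c + 51*(1/(2*c)))/(-35 + c) = 3 - (c + 51/(2*c))/(-35 + c))
1/(-51865 + U(-233)) = 1/(-51865 + (½)*(-51 - 210*(-233) + 4*(-233)²)/(-233*(-35 - 233))) = 1/(-51865 + (½)*(-1/233)*(-51 + 48930 + 4*54289)/(-268)) = 1/(-51865 + (½)*(-1/233)*(-1/268)*(-51 + 48930 + 217156)) = 1/(-51865 + (½)*(-1/233)*(-1/268)*266035) = 1/(-51865 + 266035/124888) = 1/(-6477050085/124888) = -124888/6477050085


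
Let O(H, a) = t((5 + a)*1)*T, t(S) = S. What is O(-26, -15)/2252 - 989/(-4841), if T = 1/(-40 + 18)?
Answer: 24523713/119921252 ≈ 0.20450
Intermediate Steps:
T = -1/22 (T = 1/(-22) = -1/22 ≈ -0.045455)
O(H, a) = -5/22 - a/22 (O(H, a) = ((5 + a)*1)*(-1/22) = (5 + a)*(-1/22) = -5/22 - a/22)
O(-26, -15)/2252 - 989/(-4841) = (-5/22 - 1/22*(-15))/2252 - 989/(-4841) = (-5/22 + 15/22)*(1/2252) - 989*(-1/4841) = (5/11)*(1/2252) + 989/4841 = 5/24772 + 989/4841 = 24523713/119921252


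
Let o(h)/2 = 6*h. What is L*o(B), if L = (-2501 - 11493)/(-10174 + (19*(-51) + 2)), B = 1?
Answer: 167928/11141 ≈ 15.073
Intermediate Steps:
L = 13994/11141 (L = -13994/(-10174 + (-969 + 2)) = -13994/(-10174 - 967) = -13994/(-11141) = -13994*(-1/11141) = 13994/11141 ≈ 1.2561)
o(h) = 12*h (o(h) = 2*(6*h) = 12*h)
L*o(B) = 13994*(12*1)/11141 = (13994/11141)*12 = 167928/11141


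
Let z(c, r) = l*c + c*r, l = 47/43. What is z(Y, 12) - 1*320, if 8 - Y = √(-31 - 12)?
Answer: -9256/43 - 563*I*√43/43 ≈ -215.26 - 85.857*I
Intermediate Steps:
l = 47/43 (l = 47*(1/43) = 47/43 ≈ 1.0930)
Y = 8 - I*√43 (Y = 8 - √(-31 - 12) = 8 - √(-43) = 8 - I*√43 ≈ 8.0 - 6.5574*I)
z(c, r) = 47*c/43 + c*r
z(Y, 12) - 1*320 = (8 - I*√43)*(47 + 43*12)/43 - 1*320 = (8 - I*√43)*(47 + 516)/43 - 320 = (1/43)*(8 - I*√43)*563 - 320 = (4504/43 - 563*I*√43/43) - 320 = -9256/43 - 563*I*√43/43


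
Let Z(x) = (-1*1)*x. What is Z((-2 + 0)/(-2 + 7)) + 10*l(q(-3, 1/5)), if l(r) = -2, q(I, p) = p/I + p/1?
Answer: -98/5 ≈ -19.600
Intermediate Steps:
q(I, p) = p + p/I (q(I, p) = p/I + p*1 = p/I + p = p + p/I)
Z(x) = -x
Z((-2 + 0)/(-2 + 7)) + 10*l(q(-3, 1/5)) = -(-2 + 0)/(-2 + 7) + 10*(-2) = -(-2)/5 - 20 = -1*(-⅖) - 20 = ⅖ - 20 = -98/5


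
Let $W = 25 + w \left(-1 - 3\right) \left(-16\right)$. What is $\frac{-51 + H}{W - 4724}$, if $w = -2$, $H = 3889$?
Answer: $- \frac{3838}{4827} \approx -0.79511$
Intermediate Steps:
$W = -103$ ($W = 25 + - 2 \left(-1 - 3\right) \left(-16\right) = 25 + \left(-2\right) \left(-4\right) \left(-16\right) = 25 + 8 \left(-16\right) = 25 - 128 = -103$)
$\frac{-51 + H}{W - 4724} = \frac{-51 + 3889}{-103 - 4724} = \frac{3838}{-4827} = 3838 \left(- \frac{1}{4827}\right) = - \frac{3838}{4827}$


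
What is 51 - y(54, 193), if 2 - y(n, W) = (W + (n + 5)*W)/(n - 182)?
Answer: -1327/32 ≈ -41.469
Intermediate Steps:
y(n, W) = 2 - (W + W*(5 + n))/(-182 + n) (y(n, W) = 2 - (W + (n + 5)*W)/(n - 182) = 2 - (W + (5 + n)*W)/(-182 + n) = 2 - (W + W*(5 + n))/(-182 + n))
51 - y(54, 193) = 51 - (-364 - 6*193 + 2*54 - 1*193*54)/(-182 + 54) = 51 - (-364 - 1158 + 108 - 10422)/(-128) = 51 - (-1)*(-11836)/128 = 51 - 1*2959/32 = 51 - 2959/32 = -1327/32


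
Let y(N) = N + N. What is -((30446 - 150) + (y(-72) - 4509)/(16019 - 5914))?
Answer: -6513541/215 ≈ -30296.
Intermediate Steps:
y(N) = 2*N
-((30446 - 150) + (y(-72) - 4509)/(16019 - 5914)) = -((30446 - 150) + (2*(-72) - 4509)/(16019 - 5914)) = -(30296 + (-144 - 4509)/10105) = -(30296 - 4653*1/10105) = -(30296 - 99/215) = -1*6513541/215 = -6513541/215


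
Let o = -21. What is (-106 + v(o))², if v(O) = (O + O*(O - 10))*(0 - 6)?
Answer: 15100996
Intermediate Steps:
v(O) = -6*O - 6*O*(-10 + O) (v(O) = (O + O*(-10 + O))*(-6) = -6*O - 6*O*(-10 + O))
(-106 + v(o))² = (-106 + 6*(-21)*(9 - 1*(-21)))² = (-106 + 6*(-21)*(9 + 21))² = (-106 + 6*(-21)*30)² = (-106 - 3780)² = (-3886)² = 15100996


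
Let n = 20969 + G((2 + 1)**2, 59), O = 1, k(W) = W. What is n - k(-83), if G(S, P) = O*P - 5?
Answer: 21106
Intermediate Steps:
G(S, P) = -5 + P (G(S, P) = 1*P - 5 = P - 5 = -5 + P)
n = 21023 (n = 20969 + (-5 + 59) = 20969 + 54 = 21023)
n - k(-83) = 21023 - 1*(-83) = 21023 + 83 = 21106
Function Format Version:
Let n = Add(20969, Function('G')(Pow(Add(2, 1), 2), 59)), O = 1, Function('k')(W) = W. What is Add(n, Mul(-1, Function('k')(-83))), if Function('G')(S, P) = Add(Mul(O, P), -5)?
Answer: 21106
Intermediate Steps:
Function('G')(S, P) = Add(-5, P) (Function('G')(S, P) = Add(Mul(1, P), -5) = Add(P, -5) = Add(-5, P))
n = 21023 (n = Add(20969, Add(-5, 59)) = Add(20969, 54) = 21023)
Add(n, Mul(-1, Function('k')(-83))) = Add(21023, Mul(-1, -83)) = Add(21023, 83) = 21106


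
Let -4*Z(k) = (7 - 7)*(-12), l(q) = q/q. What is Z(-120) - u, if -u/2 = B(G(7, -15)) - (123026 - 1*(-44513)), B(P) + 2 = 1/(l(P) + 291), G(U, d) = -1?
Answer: -48921971/146 ≈ -3.3508e+5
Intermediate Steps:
l(q) = 1
Z(k) = 0 (Z(k) = -(7 - 7)*(-12)/4 = -0*(-12) = -¼*0 = 0)
B(P) = -583/292 (B(P) = -2 + 1/(1 + 291) = -2 + 1/292 = -583/292)
u = 48921971/146 (u = -2*(-583/292 - (123026 - 1*(-44513))) = -2*(-583/292 - (123026 + 44513)) = -2*(-583/292 - 1*167539) = -2*(-583/292 - 167539) = -2*(-48921971/292) = 48921971/146 ≈ 3.3508e+5)
Z(-120) - u = 0 - 1*48921971/146 = 0 - 48921971/146 = -48921971/146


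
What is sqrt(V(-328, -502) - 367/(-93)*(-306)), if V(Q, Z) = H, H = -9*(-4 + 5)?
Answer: I*sqrt(1169103)/31 ≈ 34.879*I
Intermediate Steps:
H = -9 (H = -9*1 = -9)
V(Q, Z) = -9
sqrt(V(-328, -502) - 367/(-93)*(-306)) = sqrt(-9 - 367/(-93)*(-306)) = sqrt(-9 - 367*(-1/93)*(-306)) = sqrt(-9 + (367/93)*(-306)) = sqrt(-9 - 37434/31) = sqrt(-37713/31) = I*sqrt(1169103)/31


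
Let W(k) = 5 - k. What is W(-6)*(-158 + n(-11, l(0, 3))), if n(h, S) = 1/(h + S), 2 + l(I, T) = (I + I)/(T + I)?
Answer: -22605/13 ≈ -1738.8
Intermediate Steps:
l(I, T) = -2 + 2*I/(I + T) (l(I, T) = -2 + (I + I)/(T + I) = -2 + (2*I)/(I + T) = -2 + 2*I/(I + T))
n(h, S) = 1/(S + h)
W(-6)*(-158 + n(-11, l(0, 3))) = (5 - 1*(-6))*(-158 + 1/(-2*3/(0 + 3) - 11)) = (5 + 6)*(-158 + 1/(-2*3/3 - 11)) = 11*(-158 + 1/(-2*3*⅓ - 11)) = 11*(-158 + 1/(-2 - 11)) = 11*(-158 + 1/(-13)) = 11*(-158 - 1/13) = 11*(-2055/13) = -22605/13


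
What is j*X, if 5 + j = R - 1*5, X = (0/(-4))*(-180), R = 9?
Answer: 0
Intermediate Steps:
X = 0 (X = (0*(-¼))*(-180) = 0*(-180) = 0)
j = -1 (j = -5 + (9 - 1*5) = -5 + (9 - 5) = -5 + 4 = -1)
j*X = -1*0 = 0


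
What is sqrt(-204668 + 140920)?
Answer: 2*I*sqrt(15937) ≈ 252.48*I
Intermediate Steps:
sqrt(-204668 + 140920) = sqrt(-63748) = 2*I*sqrt(15937)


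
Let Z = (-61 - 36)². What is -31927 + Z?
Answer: -22518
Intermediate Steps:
Z = 9409 (Z = (-97)² = 9409)
-31927 + Z = -31927 + 9409 = -22518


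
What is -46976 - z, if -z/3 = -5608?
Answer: -63800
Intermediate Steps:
z = 16824 (z = -3*(-5608) = 16824)
-46976 - z = -46976 - 1*16824 = -46976 - 16824 = -63800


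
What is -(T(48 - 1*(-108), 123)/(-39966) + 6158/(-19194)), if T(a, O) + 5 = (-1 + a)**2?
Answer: 58929209/63925617 ≈ 0.92184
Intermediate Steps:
T(a, O) = -5 + (-1 + a)**2
-(T(48 - 1*(-108), 123)/(-39966) + 6158/(-19194)) = -((-5 + (-1 + (48 - 1*(-108)))**2)/(-39966) + 6158/(-19194)) = -((-5 + (-1 + (48 + 108))**2)*(-1/39966) + 6158*(-1/19194)) = -((-5 + (-1 + 156)**2)*(-1/39966) - 3079/9597) = -((-5 + 155**2)*(-1/39966) - 3079/9597) = -((-5 + 24025)*(-1/39966) - 3079/9597) = -(24020*(-1/39966) - 3079/9597) = -(-12010/19983 - 3079/9597) = -1*(-58929209/63925617) = 58929209/63925617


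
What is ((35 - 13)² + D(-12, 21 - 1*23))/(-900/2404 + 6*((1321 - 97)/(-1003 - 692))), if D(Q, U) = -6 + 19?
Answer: -24109115/228339 ≈ -105.58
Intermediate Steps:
D(Q, U) = 13
((35 - 13)² + D(-12, 21 - 1*23))/(-900/2404 + 6*((1321 - 97)/(-1003 - 692))) = ((35 - 13)² + 13)/(-900/2404 + 6*((1321 - 97)/(-1003 - 692))) = (22² + 13)/(-900*1/2404 + 6*(1224/(-1695))) = (484 + 13)/(-225/601 + 6*(1224*(-1/1695))) = 497/(-225/601 + 6*(-408/565)) = 497/(-225/601 - 2448/565) = 497/(-1598373/339565) = 497*(-339565/1598373) = -24109115/228339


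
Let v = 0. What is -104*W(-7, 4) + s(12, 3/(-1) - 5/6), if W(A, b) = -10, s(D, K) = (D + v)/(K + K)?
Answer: 23884/23 ≈ 1038.4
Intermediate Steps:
s(D, K) = D/(2*K) (s(D, K) = (D + 0)/(K + K) = D/((2*K)) = D*(1/(2*K)) = D/(2*K))
-104*W(-7, 4) + s(12, 3/(-1) - 5/6) = -104*(-10) + (½)*12/(3/(-1) - 5/6) = 1040 + (½)*12/(3*(-1) - 5*⅙) = 1040 + (½)*12/(-3 - ⅚) = 1040 + (½)*12/(-23/6) = 1040 + (½)*12*(-6/23) = 1040 - 36/23 = 23884/23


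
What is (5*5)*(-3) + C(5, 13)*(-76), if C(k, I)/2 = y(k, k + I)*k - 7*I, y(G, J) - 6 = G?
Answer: 5397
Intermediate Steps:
y(G, J) = 6 + G
C(k, I) = -14*I + 2*k*(6 + k) (C(k, I) = 2*((6 + k)*k - 7*I) = 2*(k*(6 + k) - 7*I) = 2*(-7*I + k*(6 + k)) = -14*I + 2*k*(6 + k))
(5*5)*(-3) + C(5, 13)*(-76) = (5*5)*(-3) + (-14*13 + 2*5*(6 + 5))*(-76) = 25*(-3) + (-182 + 2*5*11)*(-76) = -75 + (-182 + 110)*(-76) = -75 - 72*(-76) = -75 + 5472 = 5397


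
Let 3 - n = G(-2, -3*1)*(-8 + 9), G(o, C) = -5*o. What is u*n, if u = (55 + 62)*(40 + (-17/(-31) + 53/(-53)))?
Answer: -1004094/31 ≈ -32390.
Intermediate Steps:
n = -7 (n = 3 - (-5*(-2))*(-8 + 9) = 3 - 10 = -7)
u = 143442/31 (u = 117*(40 + (-17*(-1/31) + 53*(-1/53))) = 117*(40 + (17/31 - 1)) = 117*(40 - 14/31) = 117*(1226/31) = 143442/31 ≈ 4627.2)
u*n = (143442/31)*(-7) = -1004094/31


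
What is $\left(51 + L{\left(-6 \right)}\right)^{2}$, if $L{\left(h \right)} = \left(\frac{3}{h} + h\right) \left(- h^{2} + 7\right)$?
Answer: $\frac{229441}{4} \approx 57360.0$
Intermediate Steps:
$L{\left(h \right)} = \left(7 - h^{2}\right) \left(h + \frac{3}{h}\right)$ ($L{\left(h \right)} = \left(h + \frac{3}{h}\right) \left(7 - h^{2}\right) = \left(7 - h^{2}\right) \left(h + \frac{3}{h}\right)$)
$\left(51 + L{\left(-6 \right)}\right)^{2} = \left(51 + \left(- \left(-6\right)^{3} + 4 \left(-6\right) + \frac{21}{-6}\right)\right)^{2} = \left(51 - - \frac{377}{2}\right)^{2} = \left(51 + \frac{377}{2}\right)^{2} = \left(\frac{479}{2}\right)^{2} = \frac{229441}{4}$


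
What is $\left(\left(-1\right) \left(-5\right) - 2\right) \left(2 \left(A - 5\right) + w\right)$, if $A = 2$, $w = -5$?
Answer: $-33$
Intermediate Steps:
$\left(\left(-1\right) \left(-5\right) - 2\right) \left(2 \left(A - 5\right) + w\right) = \left(\left(-1\right) \left(-5\right) - 2\right) \left(2 \left(2 - 5\right) - 5\right) = \left(5 - 2\right) \left(2 \left(2 - 5\right) - 5\right) = 3 \left(2 \left(-3\right) - 5\right) = 3 \left(-6 - 5\right) = 3 \left(-11\right) = -33$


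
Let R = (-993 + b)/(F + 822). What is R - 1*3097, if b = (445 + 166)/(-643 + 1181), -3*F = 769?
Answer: -2829118511/912986 ≈ -3098.8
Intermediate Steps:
F = -769/3 (F = -1/3*769 = -769/3 ≈ -256.33)
b = 611/538 ≈ 1.1357
R = -1600869/912986 (R = (-993 + 611/538)/(-769/3 + 822) = -533623/(538*1697/3) = -533623/538*3/1697 = -1600869/912986 ≈ -1.7534)
R - 1*3097 = -1600869/912986 - 1*3097 = -1600869/912986 - 3097 = -2829118511/912986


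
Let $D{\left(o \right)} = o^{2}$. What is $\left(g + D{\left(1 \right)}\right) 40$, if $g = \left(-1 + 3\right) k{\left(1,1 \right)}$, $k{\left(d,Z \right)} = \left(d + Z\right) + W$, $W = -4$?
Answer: $-120$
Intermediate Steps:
$k{\left(d,Z \right)} = -4 + Z + d$ ($k{\left(d,Z \right)} = \left(d + Z\right) - 4 = \left(Z + d\right) - 4 = -4 + Z + d$)
$g = -4$ ($g = \left(-1 + 3\right) \left(-4 + 1 + 1\right) = 2 \left(-2\right) = -4$)
$\left(g + D{\left(1 \right)}\right) 40 = \left(-4 + 1^{2}\right) 40 = \left(-4 + 1\right) 40 = \left(-3\right) 40 = -120$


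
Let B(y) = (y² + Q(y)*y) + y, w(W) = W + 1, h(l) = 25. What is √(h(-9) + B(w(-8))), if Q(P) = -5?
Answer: √102 ≈ 10.100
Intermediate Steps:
w(W) = 1 + W
B(y) = y² - 4*y (B(y) = (y² - 5*y) + y = y² - 4*y)
√(h(-9) + B(w(-8))) = √(25 + (1 - 8)*(-4 + (1 - 8))) = √(25 - 7*(-4 - 7)) = √(25 - 7*(-11)) = √(25 + 77) = √102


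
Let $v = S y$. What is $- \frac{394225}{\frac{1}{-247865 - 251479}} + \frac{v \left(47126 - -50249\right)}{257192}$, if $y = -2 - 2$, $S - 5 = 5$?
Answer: $\frac{6328655657684725}{32149} \approx 1.9685 \cdot 10^{11}$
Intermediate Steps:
$S = 10$ ($S = 5 + 5 = 10$)
$y = -4$
$v = -40$ ($v = 10 \left(-4\right) = -40$)
$- \frac{394225}{\frac{1}{-247865 - 251479}} + \frac{v \left(47126 - -50249\right)}{257192} = - \frac{394225}{\frac{1}{-247865 - 251479}} + \frac{\left(-40\right) \left(47126 - -50249\right)}{257192} = - \frac{394225}{\frac{1}{-499344}} + - 40 \left(47126 + 50249\right) \frac{1}{257192} = - \frac{394225}{- \frac{1}{499344}} + \left(-40\right) 97375 \cdot \frac{1}{257192} = \left(-394225\right) \left(-499344\right) - \frac{486875}{32149} = 196853888400 - \frac{486875}{32149} = \frac{6328655657684725}{32149}$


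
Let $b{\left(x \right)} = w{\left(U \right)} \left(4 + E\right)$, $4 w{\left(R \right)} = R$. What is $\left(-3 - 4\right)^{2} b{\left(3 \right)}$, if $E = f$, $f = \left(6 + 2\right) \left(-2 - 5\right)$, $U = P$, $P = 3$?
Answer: $-1911$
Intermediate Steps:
$U = 3$
$w{\left(R \right)} = \frac{R}{4}$
$f = -56$ ($f = 8 \left(-7\right) = -56$)
$E = -56$
$b{\left(x \right)} = -39$ ($b{\left(x \right)} = \frac{1}{4} \cdot 3 \left(4 - 56\right) = \frac{3}{4} \left(-52\right) = -39$)
$\left(-3 - 4\right)^{2} b{\left(3 \right)} = \left(-3 - 4\right)^{2} \left(-39\right) = \left(-7\right)^{2} \left(-39\right) = 49 \left(-39\right) = -1911$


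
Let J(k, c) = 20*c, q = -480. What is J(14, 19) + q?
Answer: -100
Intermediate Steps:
J(14, 19) + q = 20*19 - 480 = 380 - 480 = -100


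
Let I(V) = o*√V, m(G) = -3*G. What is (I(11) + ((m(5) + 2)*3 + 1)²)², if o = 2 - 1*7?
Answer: 2085411 - 14440*√11 ≈ 2.0375e+6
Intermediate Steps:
o = -5 (o = 2 - 7 = -5)
I(V) = -5*√V
(I(11) + ((m(5) + 2)*3 + 1)²)² = (-5*√11 + ((-3*5 + 2)*3 + 1)²)² = (-5*√11 + ((-15 + 2)*3 + 1)²)² = (-5*√11 + (-13*3 + 1)²)² = (-5*√11 + (-39 + 1)²)² = (-5*√11 + (-38)²)² = (-5*√11 + 1444)² = (1444 - 5*√11)²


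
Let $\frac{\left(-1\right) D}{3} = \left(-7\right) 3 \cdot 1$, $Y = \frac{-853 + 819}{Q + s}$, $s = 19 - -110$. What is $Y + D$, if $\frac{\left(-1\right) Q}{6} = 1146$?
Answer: $\frac{425095}{6747} \approx 63.005$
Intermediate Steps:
$Q = -6876$ ($Q = \left(-6\right) 1146 = -6876$)
$s = 129$ ($s = 19 + 110 = 129$)
$Y = \frac{34}{6747}$ ($Y = \frac{-853 + 819}{-6876 + 129} = - \frac{34}{-6747} = \left(-34\right) \left(- \frac{1}{6747}\right) = \frac{34}{6747} \approx 0.0050393$)
$D = 63$ ($D = - 3 \left(-7\right) 3 \cdot 1 = - 3 \left(\left(-21\right) 1\right) = \left(-3\right) \left(-21\right) = 63$)
$Y + D = \frac{34}{6747} + 63 = \frac{425095}{6747}$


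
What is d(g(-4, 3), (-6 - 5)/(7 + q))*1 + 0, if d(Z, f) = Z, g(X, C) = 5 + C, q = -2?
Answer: 8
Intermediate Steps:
d(g(-4, 3), (-6 - 5)/(7 + q))*1 + 0 = (5 + 3)*1 + 0 = 8*1 + 0 = 8 + 0 = 8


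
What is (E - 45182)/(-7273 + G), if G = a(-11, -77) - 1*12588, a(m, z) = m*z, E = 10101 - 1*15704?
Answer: 50785/19014 ≈ 2.6709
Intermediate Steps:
E = -5603 (E = 10101 - 15704 = -5603)
G = -11741 (G = -11*(-77) - 1*12588 = 847 - 12588 = -11741)
(E - 45182)/(-7273 + G) = (-5603 - 45182)/(-7273 - 11741) = -50785/(-19014) = -50785*(-1/19014) = 50785/19014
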